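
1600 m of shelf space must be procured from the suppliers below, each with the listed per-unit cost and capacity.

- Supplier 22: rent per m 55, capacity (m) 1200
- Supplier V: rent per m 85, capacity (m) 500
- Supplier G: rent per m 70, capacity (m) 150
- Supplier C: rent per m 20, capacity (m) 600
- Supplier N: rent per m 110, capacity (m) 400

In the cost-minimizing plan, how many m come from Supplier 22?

1000

Use suppliers in increasing cost order.
Supplier C at 20: take all 600 m ; 1000 still needed.
Supplier 22 at 55: take 1000 of its 1200 ; requirement met.
Supplier G, Supplier V, Supplier N: unused.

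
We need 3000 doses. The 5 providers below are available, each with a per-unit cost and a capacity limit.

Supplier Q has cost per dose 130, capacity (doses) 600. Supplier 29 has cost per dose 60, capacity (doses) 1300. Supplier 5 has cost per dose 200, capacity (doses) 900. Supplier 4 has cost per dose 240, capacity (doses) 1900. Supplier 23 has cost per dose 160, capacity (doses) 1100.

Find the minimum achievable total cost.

Fill from the cheapest provider first.
Supplier 29 (60): use full 1300 — 1700 doses to go.
Take 600 from Supplier Q at 130 — need 1100 more.
Take 1100 from Supplier 23 at 160 — need 0 more.
Supplier 5, Supplier 4: unused.
Cost = 1300×60 + 600×130 + 1100×160 = 332000.

332000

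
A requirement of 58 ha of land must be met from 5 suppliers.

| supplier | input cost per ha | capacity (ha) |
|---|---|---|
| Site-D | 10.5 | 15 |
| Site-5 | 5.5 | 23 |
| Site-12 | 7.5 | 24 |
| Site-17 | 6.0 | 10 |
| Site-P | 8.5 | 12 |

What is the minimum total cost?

375

Fill from the cheapest supplier first.
Take 23 from Site-5 at 5.5 → need 35 more.
Site-17 at 6.0: take all 10 ha → 25 still needed.
Take 24 from Site-12 at 7.5 → need 1 more.
Take 1 from Site-P at 8.5 to finish.
Site-D: unused.
Cost = 23×5.5 + 10×6.0 + 24×7.5 + 1×8.5 = 375.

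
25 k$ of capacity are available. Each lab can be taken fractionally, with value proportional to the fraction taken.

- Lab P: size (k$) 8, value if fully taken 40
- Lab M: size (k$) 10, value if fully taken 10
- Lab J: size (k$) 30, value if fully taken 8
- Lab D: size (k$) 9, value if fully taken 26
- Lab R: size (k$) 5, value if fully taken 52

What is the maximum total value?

Rank by value-to-size ratio: Lab R 52/5≈10.4, Lab P 40/8≈5, Lab D 26/9≈2.89, Lab M 10/10≈1, Lab J 8/30≈0.267.
Lab R: take in full, 5 k$ for value 52 ; 20 left.
Lab P: take in full, 8 k$ for value 40 ; 12 left.
All 9 k$ of Lab D fit (value 26) ; 3 remain.
Fill the last 3 k$ with part of Lab M: 3/10 of it earns 3.
Total value = 121.

121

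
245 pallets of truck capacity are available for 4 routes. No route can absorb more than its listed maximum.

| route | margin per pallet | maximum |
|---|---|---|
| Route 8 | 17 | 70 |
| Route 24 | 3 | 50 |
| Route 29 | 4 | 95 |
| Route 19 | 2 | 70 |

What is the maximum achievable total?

1780

Highest margin per pallet first: Route 8 17 > Route 29 4 > Route 24 3 > Route 19 2.
Give Route 8 70 to hit its cap of 70 ; 175 left.
Route 29 takes 95 to reach its cap of 95 ; 80 left.
Route 24 takes 50 to reach its cap of 50 ; 30 left.
Only 30 left; Route 19 takes them to reach 30.
Total = 17×70 + 3×50 + 4×95 + 2×30 = 1780.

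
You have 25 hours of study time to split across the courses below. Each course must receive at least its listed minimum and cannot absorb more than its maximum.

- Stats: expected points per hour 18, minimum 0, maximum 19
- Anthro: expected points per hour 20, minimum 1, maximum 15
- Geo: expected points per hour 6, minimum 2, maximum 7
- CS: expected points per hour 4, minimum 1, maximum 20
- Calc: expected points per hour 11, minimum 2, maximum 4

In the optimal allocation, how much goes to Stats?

Meeting every minimum uses 0+1+2+1+2 = 6 hours, leaving 19.
Rank by expected points per hour: Anthro 20 > Stats 18 > Calc 11 > Geo 6 > CS 4.
Give Anthro 14 more to hit its cap of 15 — 5 left.
Only 5 left; Stats takes them to reach 5.

5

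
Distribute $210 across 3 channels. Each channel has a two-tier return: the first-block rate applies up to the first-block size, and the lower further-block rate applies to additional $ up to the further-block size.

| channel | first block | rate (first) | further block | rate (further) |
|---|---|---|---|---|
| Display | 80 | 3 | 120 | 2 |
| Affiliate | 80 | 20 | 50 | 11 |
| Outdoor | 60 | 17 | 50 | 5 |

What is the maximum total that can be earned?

Rank every tier by rate: Affiliate/T1 20 > Outdoor/T1 17 > Affiliate/T2 11 > Outdoor/T2 5 > Display/T1 3 > Display/T2 2.
Fill Affiliate T1 block (80 at 20) — 130 left.
Outdoor T1 at 17: fill all 60 — 70 left.
Affiliate/T2 (11): +50 — 20 left.
20 remain; put them into Outdoor T2 at 5.
Total = 20×80 + 17×60 + 11×50 + 5×20 = 3270.

3270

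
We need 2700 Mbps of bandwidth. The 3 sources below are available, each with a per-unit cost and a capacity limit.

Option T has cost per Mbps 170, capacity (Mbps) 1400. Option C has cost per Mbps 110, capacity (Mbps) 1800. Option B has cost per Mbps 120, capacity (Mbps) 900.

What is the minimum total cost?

Use sources in increasing cost order.
Option C at 110: take all 1800 Mbps ; 900 still needed.
Take 900 from Option B at 120 ; need 0 more.
Option T: unused.
Cost = 1800×110 + 900×120 = 306000.

306000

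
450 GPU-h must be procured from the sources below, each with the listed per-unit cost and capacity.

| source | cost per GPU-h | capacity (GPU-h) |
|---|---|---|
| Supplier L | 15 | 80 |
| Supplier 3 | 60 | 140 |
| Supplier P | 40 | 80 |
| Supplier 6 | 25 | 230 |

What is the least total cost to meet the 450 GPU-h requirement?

Cheapest first:
Take 80 from Supplier L at 15 ; need 370 more.
Supplier 6 (25): use full 230 ; 140 GPU-h to go.
Supplier P (40): use full 80 ; 60 GPU-h to go.
Take 60 from Supplier 3 at 60 to finish.
Cost = 80×15 + 230×25 + 80×40 + 60×60 = 13750.

13750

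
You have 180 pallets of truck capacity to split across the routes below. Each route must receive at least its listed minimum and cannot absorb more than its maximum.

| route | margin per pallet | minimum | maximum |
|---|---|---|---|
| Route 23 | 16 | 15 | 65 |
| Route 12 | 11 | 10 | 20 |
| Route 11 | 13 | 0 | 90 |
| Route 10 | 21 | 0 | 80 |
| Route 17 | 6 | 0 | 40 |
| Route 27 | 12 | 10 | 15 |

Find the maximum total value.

Meeting every minimum uses 15+10+0+0+0+10 = 35 pallets, leaving 145.
Highest margin per pallet first: Route 10 21 > Route 23 16 > Route 11 13 > Route 27 12 > Route 12 11 > Route 17 6.
Give Route 10 80 more to hit its cap of 80 — 65 left.
Give Route 23 50 more to hit its cap of 65 — 15 left.
Route 11: +15 (room for 90) → 15. Pool exhausted.
Total = 16×65 + 11×10 + 13×15 + 21×80 + 12×10 = 3145.

3145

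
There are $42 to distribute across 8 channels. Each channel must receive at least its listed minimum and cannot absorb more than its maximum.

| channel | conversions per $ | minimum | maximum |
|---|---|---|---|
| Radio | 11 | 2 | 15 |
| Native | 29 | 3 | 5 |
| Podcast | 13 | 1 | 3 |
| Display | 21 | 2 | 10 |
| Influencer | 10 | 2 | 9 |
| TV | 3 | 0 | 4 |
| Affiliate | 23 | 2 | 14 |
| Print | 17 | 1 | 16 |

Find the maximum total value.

Meeting every minimum uses 2+3+1+2+2+0+2+1 = 13 $, leaving 29.
Order the channels by conversions per $: Native 29 > Affiliate 23 > Display 21 > Print 17 > Podcast 13 > Radio 11 > Influencer 10 > TV 3.
Native takes 2 more to reach its cap of 5 → 27 left.
Give Affiliate 12 more to hit its cap of 14 → 15 left.
Give Display 8 more to hit its cap of 10 → 7 left.
Print has room for 15 more but only 7 remain, so it gets 8.
Total = 11×2 + 29×5 + 13×1 + 21×10 + 10×2 + 23×14 + 17×8 = 868.

868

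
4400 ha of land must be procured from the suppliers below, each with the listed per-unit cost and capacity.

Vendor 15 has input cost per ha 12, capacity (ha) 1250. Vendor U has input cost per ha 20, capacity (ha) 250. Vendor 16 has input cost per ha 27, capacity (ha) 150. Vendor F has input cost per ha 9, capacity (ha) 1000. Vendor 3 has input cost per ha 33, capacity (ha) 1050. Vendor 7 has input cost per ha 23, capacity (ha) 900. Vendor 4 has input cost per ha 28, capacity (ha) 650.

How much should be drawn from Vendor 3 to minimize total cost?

Fill from the cheapest supplier first.
Take 1000 from Vendor F at 9 ; need 3400 more.
Take 1250 from Vendor 15 at 12 ; need 2150 more.
Take 250 from Vendor U at 20 ; need 1900 more.
Vendor 7 at 23: take all 900 ha ; 1000 still needed.
Vendor 16 at 27: take all 150 ha ; 850 still needed.
Vendor 4 at 28: take all 650 ha ; 200 still needed.
Vendor 3 at 33: take 200 of its 1050 ; requirement met.

200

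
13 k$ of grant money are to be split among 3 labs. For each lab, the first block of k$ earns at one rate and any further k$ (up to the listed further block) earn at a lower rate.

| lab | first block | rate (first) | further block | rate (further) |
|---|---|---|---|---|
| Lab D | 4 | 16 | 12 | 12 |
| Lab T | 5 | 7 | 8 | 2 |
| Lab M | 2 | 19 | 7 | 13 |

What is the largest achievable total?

193

Treat each block as its own option and order by rate: Lab M/T1 19 > Lab D/T1 16 > Lab M/T2 13 > Lab D/T2 12 > Lab T/T1 7 > Lab T/T2 2.
Lab M/T1 (19): +2 — 11 left.
Lab D/T1 (16): +4 — 7 left.
Lab M T2 at 13: fill all 7 — 0 left.
Total = 19×2 + 16×4 + 13×7 = 193.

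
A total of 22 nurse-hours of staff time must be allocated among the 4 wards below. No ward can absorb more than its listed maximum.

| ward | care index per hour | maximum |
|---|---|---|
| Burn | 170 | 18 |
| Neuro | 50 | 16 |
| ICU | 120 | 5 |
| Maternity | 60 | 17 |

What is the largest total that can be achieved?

Order the wards by care index per hour: Burn 170 > ICU 120 > Maternity 60 > Neuro 50.
Burn: +18 to 18 (cap) → 4 left.
ICU: +4 (room for 5) → 4. Pool exhausted.
Total = 170×18 + 120×4 = 3540.

3540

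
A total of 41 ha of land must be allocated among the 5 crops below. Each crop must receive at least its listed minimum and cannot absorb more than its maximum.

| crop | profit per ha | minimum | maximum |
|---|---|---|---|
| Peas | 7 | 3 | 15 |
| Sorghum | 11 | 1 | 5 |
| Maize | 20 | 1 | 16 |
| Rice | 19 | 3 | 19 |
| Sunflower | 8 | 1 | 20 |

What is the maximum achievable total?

Meeting every minimum uses 3+1+1+3+1 = 9 ha, leaving 32.
Order the crops by profit per ha: Maize 20 > Rice 19 > Sorghum 11 > Sunflower 8 > Peas 7.
Maize takes 15 more to reach its cap of 16 — 17 left.
Rice: +16 to 19 (cap) — 1 left.
Sorghum has room for 4 more but only 1 remain, so it gets 2.
Total = 7×3 + 11×2 + 20×16 + 19×19 + 8×1 = 732.

732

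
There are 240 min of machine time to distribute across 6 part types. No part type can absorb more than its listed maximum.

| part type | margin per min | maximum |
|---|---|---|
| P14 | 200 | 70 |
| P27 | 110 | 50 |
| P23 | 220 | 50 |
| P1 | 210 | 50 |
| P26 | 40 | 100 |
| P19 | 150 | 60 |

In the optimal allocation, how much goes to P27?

Highest margin per min first: P23 220 > P1 210 > P14 200 > P19 150 > P27 110 > P26 40.
Give P23 50 to hit its cap of 50 → 190 left.
Give P1 50 to hit its cap of 50 → 140 left.
P14 takes 70 to reach its cap of 70 → 70 left.
Give P19 60 to hit its cap of 60 → 10 left.
P27: +10 (room for 50) → 10. Pool exhausted.

10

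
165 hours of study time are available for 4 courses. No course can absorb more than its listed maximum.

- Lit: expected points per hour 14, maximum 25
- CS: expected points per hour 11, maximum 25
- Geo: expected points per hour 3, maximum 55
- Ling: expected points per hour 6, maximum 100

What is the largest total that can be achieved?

Order the courses by expected points per hour: Lit 14 > CS 11 > Ling 6 > Geo 3.
Give Lit 25 to hit its cap of 25 ; 140 left.
CS: +25 to 25 (cap) ; 115 left.
Ling: +100 to 100 (cap) ; 15 left.
Only 15 left; Geo takes them to reach 15.
Total = 14×25 + 11×25 + 3×15 + 6×100 = 1270.

1270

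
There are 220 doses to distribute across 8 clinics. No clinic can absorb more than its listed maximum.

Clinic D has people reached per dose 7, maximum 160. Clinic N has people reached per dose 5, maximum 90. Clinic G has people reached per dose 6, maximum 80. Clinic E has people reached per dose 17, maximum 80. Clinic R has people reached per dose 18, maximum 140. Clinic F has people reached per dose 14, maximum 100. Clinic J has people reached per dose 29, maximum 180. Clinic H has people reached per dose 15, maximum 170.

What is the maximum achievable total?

5940

Rank by people reached per dose: Clinic J 29 > Clinic R 18 > Clinic E 17 > Clinic H 15 > Clinic F 14 > Clinic D 7 > Clinic G 6 > Clinic N 5.
Clinic J: +180 to 180 (cap) — 40 left.
Only 40 left; Clinic R takes them to reach 40.
Total = 18×40 + 29×180 = 5940.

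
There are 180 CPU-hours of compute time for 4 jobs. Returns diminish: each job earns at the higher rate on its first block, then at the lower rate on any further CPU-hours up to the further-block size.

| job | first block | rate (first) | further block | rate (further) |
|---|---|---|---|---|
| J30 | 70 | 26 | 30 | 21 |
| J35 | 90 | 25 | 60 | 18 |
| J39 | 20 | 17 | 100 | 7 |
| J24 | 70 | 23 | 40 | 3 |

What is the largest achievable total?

4530

Order all 8 blocks by rate: J30/first 26 > J35/first 25 > J24/first 23 > J30/second 21 > J35/second 18 > J39/first 17 > J39/second 7 > J24/second 3.
J30/first (26): +70 — 110 left.
Fill J35 first block (90 at 25) — 20 left.
J24/first: +20 of 70 at 23; pool empty.
Total = 26×70 + 25×90 + 23×20 = 4530.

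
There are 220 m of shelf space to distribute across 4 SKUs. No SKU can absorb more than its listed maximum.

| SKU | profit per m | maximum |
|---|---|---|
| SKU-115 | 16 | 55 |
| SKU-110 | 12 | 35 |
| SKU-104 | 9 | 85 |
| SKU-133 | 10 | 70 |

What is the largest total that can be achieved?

Highest profit per m first: SKU-115 16 > SKU-110 12 > SKU-133 10 > SKU-104 9.
SKU-115 takes 55 to reach its cap of 55 ; 165 left.
SKU-110 takes 35 to reach its cap of 35 ; 130 left.
SKU-133: +70 to 70 (cap) ; 60 left.
SKU-104: +60 (room for 85) → 60. Pool exhausted.
Total = 16×55 + 12×35 + 9×60 + 10×70 = 2540.

2540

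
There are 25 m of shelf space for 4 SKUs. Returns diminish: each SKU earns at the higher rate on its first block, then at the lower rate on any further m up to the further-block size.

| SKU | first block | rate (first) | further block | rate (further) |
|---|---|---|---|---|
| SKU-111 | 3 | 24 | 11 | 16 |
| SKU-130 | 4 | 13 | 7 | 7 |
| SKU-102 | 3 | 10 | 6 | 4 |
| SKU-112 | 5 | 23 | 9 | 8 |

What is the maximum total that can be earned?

Order all 8 blocks by rate: SKU-111/T1 24 > SKU-112/T1 23 > SKU-111/T2 16 > SKU-130/T1 13 > SKU-102/T1 10 > SKU-112/T2 8 > SKU-130/T2 7 > SKU-102/T2 4.
SKU-111 T1 at 24: fill all 3 ; 22 left.
SKU-112 T1 at 23: fill all 5 ; 17 left.
Fill SKU-111 T2 block (11 at 16) ; 6 left.
SKU-130 T1 at 13: fill all 4 ; 2 left.
SKU-102 T1 at 10: only 2 left, fill 2.
Total = 24×3 + 23×5 + 16×11 + 13×4 + 10×2 = 435.

435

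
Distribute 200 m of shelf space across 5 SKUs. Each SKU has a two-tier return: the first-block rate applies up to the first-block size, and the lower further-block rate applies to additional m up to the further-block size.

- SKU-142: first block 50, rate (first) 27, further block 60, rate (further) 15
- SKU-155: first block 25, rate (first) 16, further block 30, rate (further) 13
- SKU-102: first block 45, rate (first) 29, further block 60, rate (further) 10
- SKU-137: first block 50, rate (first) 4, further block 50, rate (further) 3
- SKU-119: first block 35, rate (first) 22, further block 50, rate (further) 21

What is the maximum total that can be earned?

4795

Rank every tier by rate: SKU-102/first 29 > SKU-142/first 27 > SKU-119/first 22 > SKU-119/second 21 > SKU-155/first 16 > SKU-142/second 15 > SKU-155/second 13 > SKU-102/second 10 > SKU-137/first 4 > SKU-137/second 3.
SKU-102/first (29): +45 → 155 left.
SKU-142 first at 27: fill all 50 → 105 left.
SKU-119/first (22): +35 → 70 left.
Fill SKU-119 second block (50 at 21) → 20 left.
SKU-155/first: +20 of 25 at 16; pool empty.
Total = 29×45 + 27×50 + 22×35 + 21×50 + 16×20 = 4795.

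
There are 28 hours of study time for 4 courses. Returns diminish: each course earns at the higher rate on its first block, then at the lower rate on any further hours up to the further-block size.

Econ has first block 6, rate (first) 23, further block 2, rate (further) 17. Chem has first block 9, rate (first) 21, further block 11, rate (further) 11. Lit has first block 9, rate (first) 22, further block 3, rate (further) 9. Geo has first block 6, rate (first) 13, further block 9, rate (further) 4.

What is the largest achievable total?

585

Rank every tier by rate: Econ/first 23 > Lit/first 22 > Chem/first 21 > Econ/second 17 > Geo/first 13 > Chem/second 11 > Lit/second 9 > Geo/second 4.
Econ/first (23): +6 → 22 left.
Fill Lit first block (9 at 22) → 13 left.
Chem first at 21: fill all 9 → 4 left.
Econ second at 17: fill all 2 → 2 left.
2 remain; put them into Geo first at 13.
Total = 23×6 + 22×9 + 21×9 + 17×2 + 13×2 = 585.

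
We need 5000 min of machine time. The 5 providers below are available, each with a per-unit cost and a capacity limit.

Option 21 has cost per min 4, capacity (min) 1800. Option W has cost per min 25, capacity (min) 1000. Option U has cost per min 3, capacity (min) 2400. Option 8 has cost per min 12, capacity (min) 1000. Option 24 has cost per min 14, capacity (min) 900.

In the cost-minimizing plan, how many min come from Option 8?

800

Cheapest first:
Option U (3): use full 2400 → 2600 min to go.
Take 1800 from Option 21 at 4 → need 800 more.
Take 800 from Option 8 at 12 to finish.
Option 24, Option W: unused.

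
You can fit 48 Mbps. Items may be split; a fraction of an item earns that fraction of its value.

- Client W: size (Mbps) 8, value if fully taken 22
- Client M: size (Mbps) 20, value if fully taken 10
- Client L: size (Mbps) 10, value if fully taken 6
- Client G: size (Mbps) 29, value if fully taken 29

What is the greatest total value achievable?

Rank by value-to-size ratio: Client W 22/8≈2.75, Client G 29/29≈1, Client L 6/10≈0.6, Client M 10/20≈0.5.
Take all of Client W (8 Mbps, value 22) ; 40 Mbps left.
Client G: take in full, 29 Mbps for value 29 ; 11 left.
All 10 Mbps of Client L fit (value 6) ; 1 remain.
1 Mbps left: a 1/20 share of Client M gives 10×1/20 = 0.5.
Total value = 57.5.

57.5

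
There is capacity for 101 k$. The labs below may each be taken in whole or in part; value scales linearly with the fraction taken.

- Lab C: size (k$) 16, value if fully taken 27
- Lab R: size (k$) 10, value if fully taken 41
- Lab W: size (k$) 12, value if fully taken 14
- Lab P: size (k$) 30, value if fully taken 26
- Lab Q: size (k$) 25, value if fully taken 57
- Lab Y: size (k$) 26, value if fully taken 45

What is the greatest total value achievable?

194.4

Rank by value-to-size ratio: Lab R 41/10≈4.1, Lab Q 57/25≈2.28, Lab Y 45/26≈1.73, Lab C 27/16≈1.69, Lab W 14/12≈1.17, Lab P 26/30≈0.867.
All 10 k$ of Lab R fit (value 41) — 91 remain.
Lab Q: take in full, 25 k$ for value 57 — 66 left.
All 26 k$ of Lab Y fit (value 45) — 40 remain.
All 16 k$ of Lab C fit (value 27) — 24 remain.
All 12 k$ of Lab W fit (value 14) — 12 remain.
Fill the last 12 k$ with part of Lab P: 12/30 of it earns 10.4.
Total value = 194.4.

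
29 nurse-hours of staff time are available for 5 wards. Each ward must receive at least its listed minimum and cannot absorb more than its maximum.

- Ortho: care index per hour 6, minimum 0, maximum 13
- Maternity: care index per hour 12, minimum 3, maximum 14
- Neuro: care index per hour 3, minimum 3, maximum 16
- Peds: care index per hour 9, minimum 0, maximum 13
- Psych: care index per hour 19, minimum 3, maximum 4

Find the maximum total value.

325

Meeting every minimum uses 0+3+3+0+3 = 9 nurse-hours, leaving 20.
Highest care index per hour first: Psych 19 > Maternity 12 > Peds 9 > Ortho 6 > Neuro 3.
Psych: +1 to 4 (cap) → 19 left.
Maternity takes 11 more to reach its cap of 14 → 8 left.
Peds: +8 (room for 13) → 8. Pool exhausted.
Total = 12×14 + 3×3 + 9×8 + 19×4 = 325.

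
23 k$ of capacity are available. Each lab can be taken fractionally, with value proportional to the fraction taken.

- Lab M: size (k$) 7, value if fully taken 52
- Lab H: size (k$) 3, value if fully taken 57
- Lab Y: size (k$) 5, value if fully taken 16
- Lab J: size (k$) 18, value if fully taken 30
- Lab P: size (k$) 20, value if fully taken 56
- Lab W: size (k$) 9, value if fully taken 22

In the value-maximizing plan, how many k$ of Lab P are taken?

8

Sort by value density: Lab H 57/3≈19, Lab M 52/7≈7.43, Lab Y 16/5≈3.2, Lab P 56/20≈2.8, Lab W 22/9≈2.44, Lab J 30/18≈1.67.
Take all of Lab H (3 k$, value 57) ; 20 k$ left.
Lab M: take in full, 7 k$ for value 52 ; 13 left.
All 5 k$ of Lab Y fit (value 16) ; 8 remain.
Only 8 k$ remain; take 8/20 of Lab P for value 56×8/20 = 22.4.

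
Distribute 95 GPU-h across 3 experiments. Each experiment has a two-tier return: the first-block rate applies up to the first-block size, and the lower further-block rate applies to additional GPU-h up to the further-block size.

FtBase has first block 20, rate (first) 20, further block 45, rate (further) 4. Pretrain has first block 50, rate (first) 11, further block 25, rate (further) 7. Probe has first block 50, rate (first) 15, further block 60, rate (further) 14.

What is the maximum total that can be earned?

Rank every tier by rate: FtBase/tier1 20 > Probe/tier1 15 > Probe/tier2 14 > Pretrain/tier1 11 > Pretrain/tier2 7 > FtBase/tier2 4.
Fill FtBase tier1 block (20 at 20) — 75 left.
Fill Probe tier1 block (50 at 15) — 25 left.
Probe/tier2: +25 of 60 at 14; pool empty.
Total = 20×20 + 15×50 + 14×25 = 1500.

1500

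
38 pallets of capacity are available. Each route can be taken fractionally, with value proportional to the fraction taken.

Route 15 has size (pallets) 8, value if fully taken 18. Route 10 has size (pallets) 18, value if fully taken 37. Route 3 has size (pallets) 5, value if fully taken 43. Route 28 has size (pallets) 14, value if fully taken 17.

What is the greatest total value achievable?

Rank by value-to-size ratio: Route 3 43/5≈8.6, Route 15 18/8≈2.25, Route 10 37/18≈2.06, Route 28 17/14≈1.21.
Take all of Route 3 (5 pallets, value 43) ; 33 pallets left.
Take all of Route 15 (8 pallets, value 18) ; 25 pallets left.
Route 10: take in full, 18 pallets for value 37 ; 7 left.
Fill the last 7 pallets with part of Route 28: 7/14 of it earns 8.5.
Total value = 106.5.

106.5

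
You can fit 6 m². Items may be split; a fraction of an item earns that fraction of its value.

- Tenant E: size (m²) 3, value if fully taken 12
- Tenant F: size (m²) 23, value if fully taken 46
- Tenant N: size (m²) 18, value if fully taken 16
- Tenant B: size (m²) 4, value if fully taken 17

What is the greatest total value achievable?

Rank by value-to-size ratio: Tenant B 17/4≈4.25, Tenant E 12/3≈4, Tenant F 46/23≈2, Tenant N 16/18≈0.889.
Take all of Tenant B (4 m², value 17) ; 2 m² left.
Fill the last 2 m² with part of Tenant E: 2/3 of it earns 8.
Total value = 25.

25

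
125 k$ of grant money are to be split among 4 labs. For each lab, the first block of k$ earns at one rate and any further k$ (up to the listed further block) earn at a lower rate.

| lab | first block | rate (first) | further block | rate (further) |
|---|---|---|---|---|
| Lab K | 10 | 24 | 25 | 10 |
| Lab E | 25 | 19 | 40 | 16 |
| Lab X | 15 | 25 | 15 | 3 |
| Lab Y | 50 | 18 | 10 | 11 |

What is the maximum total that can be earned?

2390

Order all 8 blocks by rate: Lab X/first 25 > Lab K/first 24 > Lab E/first 19 > Lab Y/first 18 > Lab E/second 16 > Lab Y/second 11 > Lab K/second 10 > Lab X/second 3.
Fill Lab X first block (15 at 25) → 110 left.
Fill Lab K first block (10 at 24) → 100 left.
Lab E/first (19): +25 → 75 left.
Fill Lab Y first block (50 at 18) → 25 left.
Lab E second at 16: only 25 left, fill 25.
Total = 25×15 + 24×10 + 19×25 + 18×50 + 16×25 = 2390.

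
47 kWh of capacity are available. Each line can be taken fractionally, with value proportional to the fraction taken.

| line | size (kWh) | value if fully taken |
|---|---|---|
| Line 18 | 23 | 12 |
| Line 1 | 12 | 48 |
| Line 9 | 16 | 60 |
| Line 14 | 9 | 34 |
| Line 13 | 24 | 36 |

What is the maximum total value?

Sort by value density: Line 1 48/12≈4, Line 14 34/9≈3.78, Line 9 60/16≈3.75, Line 13 36/24≈1.5, Line 18 12/23≈0.522.
Take all of Line 1 (12 kWh, value 48) ; 35 kWh left.
Line 14: take in full, 9 kWh for value 34 ; 26 left.
All 16 kWh of Line 9 fit (value 60) ; 10 remain.
10 kWh left: a 10/24 share of Line 13 gives 36×10/24 = 15.
Total value = 157.

157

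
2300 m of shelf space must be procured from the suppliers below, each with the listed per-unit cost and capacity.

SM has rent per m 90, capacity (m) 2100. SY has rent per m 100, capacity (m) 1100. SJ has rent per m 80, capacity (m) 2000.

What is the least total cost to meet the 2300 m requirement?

Use suppliers in increasing cost order.
SJ (80): use full 2000 ; 300 m to go.
SM (90): take the remaining 300 ; done.
SY: unused.
Cost = 2000×80 + 300×90 = 187000.

187000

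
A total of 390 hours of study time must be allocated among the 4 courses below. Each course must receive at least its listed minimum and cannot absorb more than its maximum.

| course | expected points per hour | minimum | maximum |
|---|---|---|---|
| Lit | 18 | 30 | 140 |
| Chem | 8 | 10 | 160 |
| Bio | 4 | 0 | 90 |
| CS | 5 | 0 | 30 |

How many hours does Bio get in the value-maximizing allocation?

Meeting every minimum uses 30+10+0+0 = 40 hours, leaving 350.
Rank by expected points per hour: Lit 18 > Chem 8 > CS 5 > Bio 4.
Lit takes 110 more to reach its cap of 140 — 240 left.
Chem: +150 to 160 (cap) — 90 left.
CS: +30 to 30 (cap) — 60 left.
Bio: +60 (room for 90) → 60. Pool exhausted.

60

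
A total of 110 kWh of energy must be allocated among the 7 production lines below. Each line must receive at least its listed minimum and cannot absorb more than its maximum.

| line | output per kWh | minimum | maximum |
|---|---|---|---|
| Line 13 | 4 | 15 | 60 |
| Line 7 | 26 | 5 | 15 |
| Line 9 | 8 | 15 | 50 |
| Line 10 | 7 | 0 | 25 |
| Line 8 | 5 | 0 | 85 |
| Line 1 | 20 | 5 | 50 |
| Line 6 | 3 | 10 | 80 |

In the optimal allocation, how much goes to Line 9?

20

Meeting every minimum uses 15+5+15+0+0+5+10 = 50 kWh, leaving 60.
Order the production lines by output per kWh: Line 7 26 > Line 1 20 > Line 9 8 > Line 10 7 > Line 8 5 > Line 13 4 > Line 6 3.
Give Line 7 10 more to hit its cap of 15 ; 50 left.
Give Line 1 45 more to hit its cap of 50 ; 5 left.
Line 9: +5 (room for 35) → 20. Pool exhausted.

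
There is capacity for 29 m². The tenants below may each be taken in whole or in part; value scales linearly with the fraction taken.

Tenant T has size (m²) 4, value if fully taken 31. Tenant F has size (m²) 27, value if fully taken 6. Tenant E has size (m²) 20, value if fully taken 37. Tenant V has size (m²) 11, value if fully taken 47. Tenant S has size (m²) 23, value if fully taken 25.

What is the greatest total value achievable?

Rank by value-to-size ratio: Tenant T 31/4≈7.75, Tenant V 47/11≈4.27, Tenant E 37/20≈1.85, Tenant S 25/23≈1.09, Tenant F 6/27≈0.222.
Take all of Tenant T (4 m², value 31) → 25 m² left.
Tenant V: take in full, 11 m² for value 47 → 14 left.
14 m² left: a 14/20 share of Tenant E gives 37×14/20 = 25.9.
Total value = 103.9.

103.9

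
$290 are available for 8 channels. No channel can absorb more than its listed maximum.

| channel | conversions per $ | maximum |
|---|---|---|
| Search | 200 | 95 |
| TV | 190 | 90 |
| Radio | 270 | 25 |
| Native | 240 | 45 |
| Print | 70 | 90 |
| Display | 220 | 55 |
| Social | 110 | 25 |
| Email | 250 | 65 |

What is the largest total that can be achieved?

65850

Order the channels by conversions per $: Radio 270 > Email 250 > Native 240 > Display 220 > Search 200 > TV 190 > Social 110 > Print 70.
Give Radio 25 to hit its cap of 25 ; 265 left.
Email takes 65 to reach its cap of 65 ; 200 left.
Native takes 45 to reach its cap of 45 ; 155 left.
Display takes 55 to reach its cap of 55 ; 100 left.
Search: +95 to 95 (cap) ; 5 left.
Only 5 left; TV takes them to reach 5.
Total = 200×95 + 190×5 + 270×25 + 240×45 + 220×55 + 250×65 = 65850.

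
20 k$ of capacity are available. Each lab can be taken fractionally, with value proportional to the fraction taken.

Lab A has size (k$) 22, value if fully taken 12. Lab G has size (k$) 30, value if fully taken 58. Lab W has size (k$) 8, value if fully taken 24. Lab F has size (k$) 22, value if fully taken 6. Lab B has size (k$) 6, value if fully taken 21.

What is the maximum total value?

Rank by value-to-size ratio: Lab B 21/6≈3.5, Lab W 24/8≈3, Lab G 58/30≈1.93, Lab A 12/22≈0.545, Lab F 6/22≈0.273.
All 6 k$ of Lab B fit (value 21) — 14 remain.
Take all of Lab W (8 k$, value 24) — 6 k$ left.
Fill the last 6 k$ with part of Lab G: 6/30 of it earns 11.6.
Total value = 56.6.

56.6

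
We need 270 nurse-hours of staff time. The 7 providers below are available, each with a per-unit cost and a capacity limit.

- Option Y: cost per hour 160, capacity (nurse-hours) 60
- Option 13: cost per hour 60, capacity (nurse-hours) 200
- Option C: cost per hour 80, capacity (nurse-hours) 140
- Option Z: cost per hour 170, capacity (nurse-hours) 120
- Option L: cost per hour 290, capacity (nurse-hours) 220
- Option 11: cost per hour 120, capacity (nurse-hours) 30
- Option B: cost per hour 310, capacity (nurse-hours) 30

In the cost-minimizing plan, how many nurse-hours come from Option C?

Fill from the cheapest provider first.
Option 13 at 60: take all 200 nurse-hours ; 70 still needed.
Take 70 from Option C at 80 to finish.
Option 11, Option Y, Option Z, Option L, Option B: unused.

70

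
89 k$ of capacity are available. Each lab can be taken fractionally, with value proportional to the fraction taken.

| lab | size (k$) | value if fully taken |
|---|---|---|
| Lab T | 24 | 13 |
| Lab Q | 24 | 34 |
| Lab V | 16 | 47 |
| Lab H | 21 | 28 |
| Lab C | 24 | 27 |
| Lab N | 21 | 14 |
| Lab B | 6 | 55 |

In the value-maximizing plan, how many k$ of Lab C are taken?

22

Best value per unit of size first: Lab B 55/6≈9.17, Lab V 47/16≈2.94, Lab Q 34/24≈1.42, Lab H 28/21≈1.33, Lab C 27/24≈1.12, Lab N 14/21≈0.667, Lab T 13/24≈0.542.
All 6 k$ of Lab B fit (value 55) — 83 remain.
Lab V: take in full, 16 k$ for value 47 — 67 left.
Take all of Lab Q (24 k$, value 34) — 43 k$ left.
Lab H: take in full, 21 k$ for value 28 — 22 left.
Fill the last 22 k$ with part of Lab C: 22/24 of it earns 24.75.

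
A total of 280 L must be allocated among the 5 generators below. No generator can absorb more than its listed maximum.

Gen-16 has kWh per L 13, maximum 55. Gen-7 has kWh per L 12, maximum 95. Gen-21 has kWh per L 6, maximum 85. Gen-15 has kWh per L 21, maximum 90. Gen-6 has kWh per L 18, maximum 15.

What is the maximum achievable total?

Rank by kWh per L: Gen-15 21 > Gen-6 18 > Gen-16 13 > Gen-7 12 > Gen-21 6.
Gen-15: +90 to 90 (cap) — 190 left.
Give Gen-6 15 to hit its cap of 15 — 175 left.
Gen-16: +55 to 55 (cap) — 120 left.
Give Gen-7 95 to hit its cap of 95 — 25 left.
Gen-21 has room for 85 but only 25 remain, so it gets 25.
Total = 13×55 + 12×95 + 6×25 + 21×90 + 18×15 = 4165.

4165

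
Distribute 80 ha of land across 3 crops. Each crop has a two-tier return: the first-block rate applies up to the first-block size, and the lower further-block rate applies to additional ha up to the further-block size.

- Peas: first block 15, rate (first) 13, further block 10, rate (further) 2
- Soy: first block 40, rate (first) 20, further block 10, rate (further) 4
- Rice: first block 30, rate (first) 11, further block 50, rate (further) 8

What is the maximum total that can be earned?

Order all 6 blocks by rate: Soy/tier1 20 > Peas/tier1 13 > Rice/tier1 11 > Rice/tier2 8 > Soy/tier2 4 > Peas/tier2 2.
Soy/tier1 (20): +40 → 40 left.
Fill Peas tier1 block (15 at 13) → 25 left.
Rice/tier1: +25 of 30 at 11; pool empty.
Total = 20×40 + 13×15 + 11×25 = 1270.

1270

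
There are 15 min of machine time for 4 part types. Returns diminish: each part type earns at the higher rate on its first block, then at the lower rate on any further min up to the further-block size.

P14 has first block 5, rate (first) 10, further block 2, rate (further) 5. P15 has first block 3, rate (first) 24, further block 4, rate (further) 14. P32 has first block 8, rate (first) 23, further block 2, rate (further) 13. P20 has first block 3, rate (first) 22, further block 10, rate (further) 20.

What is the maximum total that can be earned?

Rank every tier by rate: P15/tier1 24 > P32/tier1 23 > P20/tier1 22 > P20/tier2 20 > P15/tier2 14 > P32/tier2 13 > P14/tier1 10 > P14/tier2 5.
Fill P15 tier1 block (3 at 24) — 12 left.
P32/tier1 (23): +8 — 4 left.
P20/tier1 (22): +3 — 1 left.
P20 tier2 at 20: only 1 left, fill 1.
Total = 24×3 + 23×8 + 22×3 + 20×1 = 342.

342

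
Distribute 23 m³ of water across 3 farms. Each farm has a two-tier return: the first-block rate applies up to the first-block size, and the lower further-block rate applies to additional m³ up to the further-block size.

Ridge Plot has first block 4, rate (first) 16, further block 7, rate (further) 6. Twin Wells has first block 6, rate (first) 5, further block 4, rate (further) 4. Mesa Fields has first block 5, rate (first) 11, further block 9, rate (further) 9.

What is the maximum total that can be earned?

Treat each block as its own option and order by rate: Ridge Plot/first 16 > Mesa Fields/first 11 > Mesa Fields/second 9 > Ridge Plot/second 6 > Twin Wells/first 5 > Twin Wells/second 4.
Ridge Plot/first (16): +4 ; 19 left.
Mesa Fields/first (11): +5 ; 14 left.
Fill Mesa Fields second block (9 at 9) ; 5 left.
5 remain; put them into Ridge Plot second at 6.
Total = 16×4 + 11×5 + 9×9 + 6×5 = 230.

230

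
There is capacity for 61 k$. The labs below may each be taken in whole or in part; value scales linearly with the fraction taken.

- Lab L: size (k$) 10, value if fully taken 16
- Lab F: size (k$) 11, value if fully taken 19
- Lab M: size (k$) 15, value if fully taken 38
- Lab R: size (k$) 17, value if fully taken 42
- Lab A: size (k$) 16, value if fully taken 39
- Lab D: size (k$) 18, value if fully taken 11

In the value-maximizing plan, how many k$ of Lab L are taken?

Best value per unit of size first: Lab M 38/15≈2.53, Lab R 42/17≈2.47, Lab A 39/16≈2.44, Lab F 19/11≈1.73, Lab L 16/10≈1.6, Lab D 11/18≈0.611.
Take all of Lab M (15 k$, value 38) — 46 k$ left.
Lab R: take in full, 17 k$ for value 42 — 29 left.
All 16 k$ of Lab A fit (value 39) — 13 remain.
Take all of Lab F (11 k$, value 19) — 2 k$ left.
2 k$ left: a 2/10 share of Lab L gives 16×2/10 = 3.2.

2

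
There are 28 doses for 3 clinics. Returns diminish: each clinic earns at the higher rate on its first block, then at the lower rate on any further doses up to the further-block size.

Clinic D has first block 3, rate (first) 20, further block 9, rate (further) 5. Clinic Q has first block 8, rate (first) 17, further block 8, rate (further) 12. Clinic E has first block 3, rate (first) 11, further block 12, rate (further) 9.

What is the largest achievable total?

Rank every tier by rate: Clinic D/tier1 20 > Clinic Q/tier1 17 > Clinic Q/tier2 12 > Clinic E/tier1 11 > Clinic E/tier2 9 > Clinic D/tier2 5.
Clinic D/tier1 (20): +3 — 25 left.
Clinic Q/tier1 (17): +8 — 17 left.
Fill Clinic Q tier2 block (8 at 12) — 9 left.
Clinic E/tier1 (11): +3 — 6 left.
Clinic E tier2 at 9: only 6 left, fill 6.
Total = 20×3 + 17×8 + 12×8 + 11×3 + 9×6 = 379.

379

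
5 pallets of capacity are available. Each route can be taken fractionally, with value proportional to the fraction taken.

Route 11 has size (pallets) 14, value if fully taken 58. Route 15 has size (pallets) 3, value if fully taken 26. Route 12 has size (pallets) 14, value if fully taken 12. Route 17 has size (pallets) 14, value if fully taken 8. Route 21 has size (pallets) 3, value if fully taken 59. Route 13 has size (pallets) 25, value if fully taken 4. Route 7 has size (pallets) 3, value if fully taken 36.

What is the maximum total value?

Best value per unit of size first: Route 21 59/3≈19.7, Route 7 36/3≈12, Route 15 26/3≈8.67, Route 11 58/14≈4.14, Route 12 12/14≈0.857, Route 17 8/14≈0.571, Route 13 4/25≈0.16.
Take all of Route 21 (3 pallets, value 59) → 2 pallets left.
Fill the last 2 pallets with part of Route 7: 2/3 of it earns 24.
Total value = 83.

83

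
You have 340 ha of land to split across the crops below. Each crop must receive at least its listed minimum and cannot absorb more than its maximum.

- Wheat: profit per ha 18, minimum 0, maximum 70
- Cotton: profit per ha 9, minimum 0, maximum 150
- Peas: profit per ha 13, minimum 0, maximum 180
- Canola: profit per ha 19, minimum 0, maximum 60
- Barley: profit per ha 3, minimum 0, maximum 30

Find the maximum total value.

Meeting every minimum uses 0+0+0+0+0 = 0 ha, leaving 340.
Order the crops by profit per ha: Canola 19 > Wheat 18 > Peas 13 > Cotton 9 > Barley 3.
Give Canola 60 more to hit its cap of 60 — 280 left.
Wheat takes 70 more to reach its cap of 70 — 210 left.
Peas: +180 to 180 (cap) — 30 left.
Cotton has room for 150 more but only 30 remain, so it gets 30.
Total = 18×70 + 9×30 + 13×180 + 19×60 = 5010.

5010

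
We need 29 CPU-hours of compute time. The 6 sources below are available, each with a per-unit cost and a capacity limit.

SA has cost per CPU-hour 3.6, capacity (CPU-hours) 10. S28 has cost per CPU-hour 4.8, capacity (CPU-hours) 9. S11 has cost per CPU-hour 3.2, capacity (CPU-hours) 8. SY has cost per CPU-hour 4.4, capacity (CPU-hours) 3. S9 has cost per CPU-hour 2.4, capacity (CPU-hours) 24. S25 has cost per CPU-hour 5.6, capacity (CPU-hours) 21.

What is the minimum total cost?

Cheapest first:
S9 at 2.4: take all 24 CPU-hours → 5 still needed.
S11 at 3.2: take 5 of its 8 → requirement met.
SA, SY, S28, S25: unused.
Cost = 24×2.4 + 5×3.2 = 73.6.

73.6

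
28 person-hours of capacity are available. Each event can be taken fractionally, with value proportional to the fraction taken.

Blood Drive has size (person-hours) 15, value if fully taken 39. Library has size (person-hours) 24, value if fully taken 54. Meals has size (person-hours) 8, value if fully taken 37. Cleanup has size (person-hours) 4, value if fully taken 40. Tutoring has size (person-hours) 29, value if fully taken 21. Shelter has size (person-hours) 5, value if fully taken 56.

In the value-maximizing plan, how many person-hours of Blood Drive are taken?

Best value per unit of size first: Shelter 56/5≈11.2, Cleanup 40/4≈10, Meals 37/8≈4.62, Blood Drive 39/15≈2.6, Library 54/24≈2.25, Tutoring 21/29≈0.724.
Take all of Shelter (5 person-hours, value 56) — 23 person-hours left.
All 4 person-hours of Cleanup fit (value 40) — 19 remain.
Take all of Meals (8 person-hours, value 37) — 11 person-hours left.
Fill the last 11 person-hours with part of Blood Drive: 11/15 of it earns 28.6.

11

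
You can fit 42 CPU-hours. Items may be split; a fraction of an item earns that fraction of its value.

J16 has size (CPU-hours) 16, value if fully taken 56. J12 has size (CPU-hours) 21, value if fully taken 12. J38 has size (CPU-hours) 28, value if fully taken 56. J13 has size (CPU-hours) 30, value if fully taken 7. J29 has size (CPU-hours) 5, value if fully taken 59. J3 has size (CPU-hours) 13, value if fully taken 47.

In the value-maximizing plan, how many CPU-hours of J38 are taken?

Best value per unit of size first: J29 59/5≈11.8, J3 47/13≈3.62, J16 56/16≈3.5, J38 56/28≈2, J12 12/21≈0.571, J13 7/30≈0.233.
All 5 CPU-hours of J29 fit (value 59) — 37 remain.
J3: take in full, 13 CPU-hours for value 47 — 24 left.
Take all of J16 (16 CPU-hours, value 56) — 8 CPU-hours left.
Only 8 CPU-hours remain; take 8/28 of J38 for value 56×8/28 = 16.

8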